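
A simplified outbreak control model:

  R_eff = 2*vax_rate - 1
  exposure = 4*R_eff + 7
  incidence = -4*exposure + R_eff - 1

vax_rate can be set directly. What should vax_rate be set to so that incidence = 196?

vax_rate = -7

Substituting into the exposure equation gives exposure = 8*vax_rate + 3.
This gives incidence = -30*vax_rate - 14.
Solve -30*vax_rate - 14 = 196: vax_rate = (196 + 14) / -30 = -7.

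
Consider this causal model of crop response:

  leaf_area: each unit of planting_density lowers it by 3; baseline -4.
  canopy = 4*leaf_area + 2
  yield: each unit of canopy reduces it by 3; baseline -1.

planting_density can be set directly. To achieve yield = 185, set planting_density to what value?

planting_density = 4

Substituting into the canopy equation gives canopy = -12*planting_density - 14.
Substituting into the yield equation gives yield = 36*planting_density + 41.
Solve 36*planting_density + 41 = 185: planting_density = (185 - 41) / 36 = 4.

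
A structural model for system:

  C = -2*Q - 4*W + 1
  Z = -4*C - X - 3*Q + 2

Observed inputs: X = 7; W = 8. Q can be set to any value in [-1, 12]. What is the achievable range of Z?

Substituting into the C equation gives C = -2*Q - 31.
Substituting into the Z equation gives Z = 5*Q + 119.
Linear in Q, so extremes are at the endpoints: Q = -1 gives Z = 114; Q = 12 gives Z = 179.

114 to 179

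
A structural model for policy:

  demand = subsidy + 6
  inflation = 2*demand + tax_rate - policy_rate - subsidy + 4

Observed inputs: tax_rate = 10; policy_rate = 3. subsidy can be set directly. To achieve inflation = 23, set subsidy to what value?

Substituting into the inflation equation gives inflation = subsidy + 23.
Solve subsidy + 23 = 23: subsidy = (23 - 23) / 1 = 0.

subsidy = 0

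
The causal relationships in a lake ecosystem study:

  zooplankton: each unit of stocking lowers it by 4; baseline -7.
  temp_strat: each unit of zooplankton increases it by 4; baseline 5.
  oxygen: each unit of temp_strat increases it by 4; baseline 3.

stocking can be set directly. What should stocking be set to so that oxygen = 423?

stocking = -8

Substituting into the temp_strat equation gives temp_strat = -16*stocking - 23.
oxygen becomes -64*stocking - 89.
Solve -64*stocking - 89 = 423: stocking = (423 + 89) / -64 = -8.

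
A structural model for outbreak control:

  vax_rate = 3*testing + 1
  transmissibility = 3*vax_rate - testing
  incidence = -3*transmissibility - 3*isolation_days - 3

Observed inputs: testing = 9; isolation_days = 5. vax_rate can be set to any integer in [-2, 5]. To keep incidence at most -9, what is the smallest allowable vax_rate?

Intervening on vax_rate fixes its value directly, overriding its dependence on testing.
Substituting into the transmissibility equation gives transmissibility = 3*vax_rate - 9.
Substituting into the incidence equation gives incidence = -9*vax_rate + 9.
Require -9*vax_rate + 9 ≤ -9, so vax_rate ≥ 2.
The smallest integer in [-2, 5] satisfying this is 2.

vax_rate = 2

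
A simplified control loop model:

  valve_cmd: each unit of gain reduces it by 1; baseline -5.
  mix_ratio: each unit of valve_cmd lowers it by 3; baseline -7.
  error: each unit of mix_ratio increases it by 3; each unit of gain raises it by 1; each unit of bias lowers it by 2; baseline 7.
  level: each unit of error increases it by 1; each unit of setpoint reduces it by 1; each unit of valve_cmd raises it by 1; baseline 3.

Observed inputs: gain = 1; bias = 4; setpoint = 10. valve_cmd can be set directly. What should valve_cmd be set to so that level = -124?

valve_cmd = 12

Intervening on valve_cmd fixes its value directly, overriding its dependence on gain.
Substituting into the error equation gives error = -9*valve_cmd - 21.
Substituting into the level equation gives level = -8*valve_cmd - 28.
Solve -8*valve_cmd - 28 = -124: valve_cmd = (-124 + 28) / -8 = 12.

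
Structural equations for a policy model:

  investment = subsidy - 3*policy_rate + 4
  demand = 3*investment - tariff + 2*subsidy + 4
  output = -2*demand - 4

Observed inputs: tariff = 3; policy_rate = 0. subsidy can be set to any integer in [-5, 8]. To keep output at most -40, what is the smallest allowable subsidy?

Substituting into the investment equation gives investment = subsidy + 4.
This gives demand = 5*subsidy + 13.
So output = -10*subsidy - 30.
Require -10*subsidy - 30 ≤ -40, so subsidy ≥ 1.
The smallest integer in [-5, 8] satisfying this is 1.

subsidy = 1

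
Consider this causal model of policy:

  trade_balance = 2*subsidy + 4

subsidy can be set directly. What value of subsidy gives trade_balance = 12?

Solve 2*subsidy + 4 = 12: subsidy = (12 - 4) / 2 = 4.

subsidy = 4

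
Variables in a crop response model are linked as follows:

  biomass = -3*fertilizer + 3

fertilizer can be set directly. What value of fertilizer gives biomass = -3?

fertilizer = 2

Solve -3*fertilizer + 3 = -3: fertilizer = (-3 - 3) / -3 = 2.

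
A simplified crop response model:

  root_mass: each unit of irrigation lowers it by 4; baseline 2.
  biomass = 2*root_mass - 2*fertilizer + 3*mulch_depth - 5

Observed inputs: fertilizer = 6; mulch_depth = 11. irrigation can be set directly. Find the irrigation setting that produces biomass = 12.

irrigation = 1

Substituting into the biomass equation gives biomass = -8*irrigation + 20.
Solve -8*irrigation + 20 = 12: irrigation = (12 - 20) / -8 = 1.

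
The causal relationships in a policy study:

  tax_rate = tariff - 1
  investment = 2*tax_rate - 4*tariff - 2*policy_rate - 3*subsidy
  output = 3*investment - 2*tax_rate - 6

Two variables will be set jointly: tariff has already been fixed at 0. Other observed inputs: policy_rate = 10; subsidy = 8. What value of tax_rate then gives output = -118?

tax_rate = 5

With tariff held at 0:
Intervening on tax_rate fixes its value directly, overriding its dependence on tariff.
Substituting into the investment equation gives investment = 2*tax_rate - 44.
This gives output = 4*tax_rate - 138.
Solve 4*tax_rate - 138 = -118: tax_rate = (-118 + 138) / 4 = 5.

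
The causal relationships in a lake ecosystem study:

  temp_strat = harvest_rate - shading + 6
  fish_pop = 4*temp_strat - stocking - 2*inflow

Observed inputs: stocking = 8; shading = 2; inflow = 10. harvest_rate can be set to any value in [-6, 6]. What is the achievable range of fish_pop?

Substituting into the temp_strat equation gives temp_strat = harvest_rate + 4.
So fish_pop = 4*harvest_rate - 12.
Linear in harvest_rate, so extremes are at the endpoints: harvest_rate = -6 gives fish_pop = -36; harvest_rate = 6 gives fish_pop = 12.

-36 to 12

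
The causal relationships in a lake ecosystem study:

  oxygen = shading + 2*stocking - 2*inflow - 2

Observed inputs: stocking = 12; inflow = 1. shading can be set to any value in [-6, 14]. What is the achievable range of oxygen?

Substituting into the oxygen equation gives oxygen = shading + 20.
Linear in shading, so extremes are at the endpoints: shading = -6 gives oxygen = 14; shading = 14 gives oxygen = 34.

14 to 34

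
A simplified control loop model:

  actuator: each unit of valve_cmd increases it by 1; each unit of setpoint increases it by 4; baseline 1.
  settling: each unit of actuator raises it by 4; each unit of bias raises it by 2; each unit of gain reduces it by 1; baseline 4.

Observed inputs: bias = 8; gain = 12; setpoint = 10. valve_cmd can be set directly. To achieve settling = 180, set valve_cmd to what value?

Substituting into the actuator equation gives actuator = valve_cmd + 41.
Substituting into the settling equation gives settling = 4*valve_cmd + 172.
Solve 4*valve_cmd + 172 = 180: valve_cmd = (180 - 172) / 4 = 2.

valve_cmd = 2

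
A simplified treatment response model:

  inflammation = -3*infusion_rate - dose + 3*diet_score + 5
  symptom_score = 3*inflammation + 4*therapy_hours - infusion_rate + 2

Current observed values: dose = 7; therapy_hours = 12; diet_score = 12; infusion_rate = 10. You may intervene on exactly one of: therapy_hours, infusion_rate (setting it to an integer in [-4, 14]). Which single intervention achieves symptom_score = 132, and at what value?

set infusion_rate = 2

Intervening on therapy_hours: symptom_score = 4*therapy_hours + 4. Reaching 132 requires therapy_hours = 32, outside [-4, 14].
Intervening on infusion_rate: with other inputs at their observed values, symptom_score = -10*infusion_rate + 152. Solving for 132 gives infusion_rate = 2, within [-4, 14].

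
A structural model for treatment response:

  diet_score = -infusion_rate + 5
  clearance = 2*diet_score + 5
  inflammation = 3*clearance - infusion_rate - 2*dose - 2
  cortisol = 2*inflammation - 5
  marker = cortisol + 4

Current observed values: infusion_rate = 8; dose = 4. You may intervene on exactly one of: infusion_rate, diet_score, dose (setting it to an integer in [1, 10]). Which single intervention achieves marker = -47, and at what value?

Intervening on infusion_rate: marker = -14*infusion_rate + 69. Reaching -47 requires infusion_rate = 58/7, not an integer.
Intervening on diet_score: marker = 12*diet_score - 7. Reaching -47 requires diet_score = -10/3, not an integer.
Intervening on dose: with other inputs at their observed values, marker = -4*dose - 27. Solving for -47 gives dose = 5, within [1, 10].

set dose = 5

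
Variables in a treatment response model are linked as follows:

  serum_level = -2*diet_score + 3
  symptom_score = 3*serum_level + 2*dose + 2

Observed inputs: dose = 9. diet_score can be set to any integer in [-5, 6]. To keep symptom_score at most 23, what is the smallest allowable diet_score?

diet_score = 1

Substituting into the symptom_score equation gives symptom_score = -6*diet_score + 29.
Require -6*diet_score + 29 ≤ 23, so diet_score ≥ 1.
The smallest integer in [-5, 6] satisfying this is 1.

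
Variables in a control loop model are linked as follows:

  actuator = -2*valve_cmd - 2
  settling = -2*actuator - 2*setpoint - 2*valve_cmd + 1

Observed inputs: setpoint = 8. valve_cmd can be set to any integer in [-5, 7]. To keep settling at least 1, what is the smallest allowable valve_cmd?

Substituting into the settling equation gives settling = 2*valve_cmd - 11.
Require 2*valve_cmd - 11 ≥ 1, so valve_cmd ≥ 6.
The smallest integer in [-5, 7] satisfying this is 6.

valve_cmd = 6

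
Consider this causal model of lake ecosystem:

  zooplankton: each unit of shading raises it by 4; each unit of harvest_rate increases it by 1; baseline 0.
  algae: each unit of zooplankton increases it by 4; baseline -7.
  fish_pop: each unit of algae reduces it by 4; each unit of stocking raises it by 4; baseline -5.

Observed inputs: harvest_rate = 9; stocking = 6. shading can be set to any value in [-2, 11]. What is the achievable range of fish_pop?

-801 to 31

Substituting into the zooplankton equation gives zooplankton = 4*shading + 9.
Substituting into the algae equation gives algae = 16*shading + 29.
fish_pop becomes -64*shading - 97.
Linear in shading, so extremes are at the endpoints: shading = -2 gives fish_pop = 31; shading = 11 gives fish_pop = -801.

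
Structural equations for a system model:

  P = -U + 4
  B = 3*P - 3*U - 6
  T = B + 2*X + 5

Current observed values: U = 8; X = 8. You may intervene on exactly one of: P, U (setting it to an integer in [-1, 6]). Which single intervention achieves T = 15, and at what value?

Intervening on P: T = 3*P - 9. Reaching 15 requires P = 8, outside [-1, 6].
Intervening on U: with other inputs at their observed values, T = -6*U + 27. Solving for 15 gives U = 2, within [-1, 6].

set U = 2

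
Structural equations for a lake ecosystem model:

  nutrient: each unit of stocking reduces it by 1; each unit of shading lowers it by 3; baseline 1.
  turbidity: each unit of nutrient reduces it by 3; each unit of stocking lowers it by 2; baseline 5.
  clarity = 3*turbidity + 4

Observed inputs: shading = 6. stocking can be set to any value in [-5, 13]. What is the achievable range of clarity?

157 to 211

Substituting into the nutrient equation gives nutrient = -stocking - 17.
turbidity becomes stocking + 56.
Substituting into the clarity equation gives clarity = 3*stocking + 172.
Linear in stocking, so extremes are at the endpoints: stocking = -5 gives clarity = 157; stocking = 13 gives clarity = 211.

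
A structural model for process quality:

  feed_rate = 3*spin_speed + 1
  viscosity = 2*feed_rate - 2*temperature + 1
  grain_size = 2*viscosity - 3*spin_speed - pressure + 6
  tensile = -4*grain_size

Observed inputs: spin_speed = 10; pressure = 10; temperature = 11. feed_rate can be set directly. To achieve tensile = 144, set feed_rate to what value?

Intervening on feed_rate fixes its value directly, overriding its dependence on spin_speed.
Substituting into the viscosity equation gives viscosity = 2*feed_rate - 21.
So grain_size = 4*feed_rate - 76.
tensile becomes -16*feed_rate + 304.
Solve -16*feed_rate + 304 = 144: feed_rate = (144 - 304) / -16 = 10.

feed_rate = 10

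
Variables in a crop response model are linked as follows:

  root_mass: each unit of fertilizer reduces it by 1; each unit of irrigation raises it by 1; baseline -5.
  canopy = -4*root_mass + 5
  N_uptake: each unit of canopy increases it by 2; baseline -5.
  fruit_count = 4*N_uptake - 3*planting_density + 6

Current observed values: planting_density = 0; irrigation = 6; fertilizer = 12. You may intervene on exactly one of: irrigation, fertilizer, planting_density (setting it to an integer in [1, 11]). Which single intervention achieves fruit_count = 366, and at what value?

Intervening on irrigation: fruit_count = -32*irrigation + 570. Reaching 366 requires irrigation = 51/8, not an integer.
Intervening on fertilizer: fruit_count = 32*fertilizer - 6. Reaching 366 requires fertilizer = 93/8, not an integer.
Intervening on planting_density: with other inputs at their observed values, fruit_count = -3*planting_density + 378. Solving for 366 gives planting_density = 4, within [1, 11].

set planting_density = 4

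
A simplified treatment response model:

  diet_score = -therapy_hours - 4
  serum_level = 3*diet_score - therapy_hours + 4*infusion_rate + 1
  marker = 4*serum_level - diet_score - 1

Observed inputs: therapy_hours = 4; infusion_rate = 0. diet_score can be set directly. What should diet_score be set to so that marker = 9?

Intervening on diet_score fixes its value directly, overriding its dependence on therapy_hours.
Substituting into the serum_level equation gives serum_level = 3*diet_score - 3.
Substituting into the marker equation gives marker = 11*diet_score - 13.
Solve 11*diet_score - 13 = 9: diet_score = (9 + 13) / 11 = 2.

diet_score = 2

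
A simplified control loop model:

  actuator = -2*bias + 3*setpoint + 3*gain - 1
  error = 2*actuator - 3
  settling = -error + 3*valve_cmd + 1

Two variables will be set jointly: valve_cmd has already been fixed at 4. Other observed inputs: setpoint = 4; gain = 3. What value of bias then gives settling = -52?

bias = -7

With valve_cmd held at 4:
Substituting into the actuator equation gives actuator = -2*bias + 20.
error becomes -4*bias + 37.
settling becomes 4*bias - 24.
Solve 4*bias - 24 = -52: bias = (-52 + 24) / 4 = -7.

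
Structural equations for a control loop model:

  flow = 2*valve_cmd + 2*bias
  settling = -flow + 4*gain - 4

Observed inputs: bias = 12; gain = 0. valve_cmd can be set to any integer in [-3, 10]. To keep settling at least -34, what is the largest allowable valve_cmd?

Substituting into the flow equation gives flow = 2*valve_cmd + 24.
Substituting into the settling equation gives settling = -2*valve_cmd - 28.
Require -2*valve_cmd - 28 ≥ -34, so valve_cmd ≤ 3.
The largest integer in [-3, 10] satisfying this is 3.

valve_cmd = 3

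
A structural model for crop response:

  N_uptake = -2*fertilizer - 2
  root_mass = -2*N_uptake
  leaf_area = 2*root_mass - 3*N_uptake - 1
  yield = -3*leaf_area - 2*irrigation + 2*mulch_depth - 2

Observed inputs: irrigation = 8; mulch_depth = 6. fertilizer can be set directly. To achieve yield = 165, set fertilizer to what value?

Substituting into the root_mass equation gives root_mass = 4*fertilizer + 4.
leaf_area becomes 14*fertilizer + 13.
So yield = -42*fertilizer - 45.
Solve -42*fertilizer - 45 = 165: fertilizer = (165 + 45) / -42 = -5.

fertilizer = -5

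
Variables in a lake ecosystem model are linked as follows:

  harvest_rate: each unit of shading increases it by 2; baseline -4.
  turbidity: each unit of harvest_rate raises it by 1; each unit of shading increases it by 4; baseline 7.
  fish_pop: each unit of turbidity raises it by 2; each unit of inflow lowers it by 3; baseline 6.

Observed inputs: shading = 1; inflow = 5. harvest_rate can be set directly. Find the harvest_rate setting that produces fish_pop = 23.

harvest_rate = 5

Intervening on harvest_rate fixes its value directly, overriding its dependence on shading.
Substituting into the turbidity equation gives turbidity = harvest_rate + 11.
So fish_pop = 2*harvest_rate + 13.
Solve 2*harvest_rate + 13 = 23: harvest_rate = (23 - 13) / 2 = 5.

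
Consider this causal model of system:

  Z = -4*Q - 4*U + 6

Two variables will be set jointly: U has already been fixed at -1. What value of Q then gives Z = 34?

With U held at -1:
Substituting into the Z equation gives Z = -4*Q + 10.
Solve -4*Q + 10 = 34: Q = (34 - 10) / -4 = -6.

Q = -6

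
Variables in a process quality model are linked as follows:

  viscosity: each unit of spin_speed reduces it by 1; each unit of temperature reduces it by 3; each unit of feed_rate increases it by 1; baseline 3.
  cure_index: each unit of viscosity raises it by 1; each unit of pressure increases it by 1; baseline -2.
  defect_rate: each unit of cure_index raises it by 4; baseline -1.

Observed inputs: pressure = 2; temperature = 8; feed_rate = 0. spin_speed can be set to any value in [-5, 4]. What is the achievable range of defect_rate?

Substituting into the viscosity equation gives viscosity = -spin_speed - 21.
So cure_index = -spin_speed - 21.
defect_rate becomes -4*spin_speed - 85.
Linear in spin_speed, so extremes are at the endpoints: spin_speed = -5 gives defect_rate = -65; spin_speed = 4 gives defect_rate = -101.

-101 to -65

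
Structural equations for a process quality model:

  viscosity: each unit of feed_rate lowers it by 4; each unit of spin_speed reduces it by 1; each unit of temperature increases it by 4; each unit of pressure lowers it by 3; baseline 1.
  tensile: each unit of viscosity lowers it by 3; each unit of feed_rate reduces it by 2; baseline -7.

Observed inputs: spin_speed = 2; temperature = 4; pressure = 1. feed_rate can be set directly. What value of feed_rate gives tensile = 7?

Substituting into the viscosity equation gives viscosity = -4*feed_rate + 12.
Substituting into the tensile equation gives tensile = 10*feed_rate - 43.
Solve 10*feed_rate - 43 = 7: feed_rate = (7 + 43) / 10 = 5.

feed_rate = 5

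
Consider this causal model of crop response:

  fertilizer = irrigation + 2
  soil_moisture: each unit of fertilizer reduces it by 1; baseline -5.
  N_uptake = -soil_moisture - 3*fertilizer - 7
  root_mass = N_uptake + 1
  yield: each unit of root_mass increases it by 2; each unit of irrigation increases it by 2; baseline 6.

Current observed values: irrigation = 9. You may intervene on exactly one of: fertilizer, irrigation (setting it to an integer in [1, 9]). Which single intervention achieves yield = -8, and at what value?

set irrigation = 2

Intervening on fertilizer: yield = -4*fertilizer + 22. Reaching -8 requires fertilizer = 15/2, not an integer.
Intervening on irrigation: with other inputs at their observed values, yield = -2*irrigation - 4. Solving for -8 gives irrigation = 2, within [1, 9].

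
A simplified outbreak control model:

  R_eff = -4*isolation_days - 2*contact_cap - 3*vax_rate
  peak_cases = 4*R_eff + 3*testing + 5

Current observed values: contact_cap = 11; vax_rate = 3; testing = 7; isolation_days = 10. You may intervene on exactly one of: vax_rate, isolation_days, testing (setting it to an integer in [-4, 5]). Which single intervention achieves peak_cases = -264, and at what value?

set testing = 5

Intervening on vax_rate: peak_cases = -12*vax_rate - 222. Reaching -264 requires vax_rate = 7/2, not an integer.
Intervening on isolation_days: peak_cases = -16*isolation_days - 98. Reaching -264 requires isolation_days = 83/8, not an integer.
Intervening on testing: with other inputs at their observed values, peak_cases = 3*testing - 279. Solving for -264 gives testing = 5, within [-4, 5].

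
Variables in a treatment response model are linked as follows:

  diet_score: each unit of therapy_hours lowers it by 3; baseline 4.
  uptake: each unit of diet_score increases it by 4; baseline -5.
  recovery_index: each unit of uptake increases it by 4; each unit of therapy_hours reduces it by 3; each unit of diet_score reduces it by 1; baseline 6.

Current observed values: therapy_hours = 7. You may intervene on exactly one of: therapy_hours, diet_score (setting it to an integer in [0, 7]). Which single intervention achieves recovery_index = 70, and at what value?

Intervening on therapy_hours: recovery_index = -48*therapy_hours + 46. Reaching 70 requires therapy_hours = -1/2, not an integer.
Intervening on diet_score: with other inputs at their observed values, recovery_index = 15*diet_score - 35. Solving for 70 gives diet_score = 7, within [0, 7].

set diet_score = 7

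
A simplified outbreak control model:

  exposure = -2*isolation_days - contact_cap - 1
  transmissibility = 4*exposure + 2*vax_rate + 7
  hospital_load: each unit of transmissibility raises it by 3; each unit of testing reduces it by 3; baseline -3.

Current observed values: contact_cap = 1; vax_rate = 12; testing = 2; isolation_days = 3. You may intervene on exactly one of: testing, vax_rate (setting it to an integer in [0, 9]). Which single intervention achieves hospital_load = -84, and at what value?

Intervening on testing: hospital_load = -3*testing - 6. Reaching -84 requires testing = 26, outside [0, 9].
Intervening on vax_rate: with other inputs at their observed values, hospital_load = 6*vax_rate - 84. Solving for -84 gives vax_rate = 0, within [0, 9].

set vax_rate = 0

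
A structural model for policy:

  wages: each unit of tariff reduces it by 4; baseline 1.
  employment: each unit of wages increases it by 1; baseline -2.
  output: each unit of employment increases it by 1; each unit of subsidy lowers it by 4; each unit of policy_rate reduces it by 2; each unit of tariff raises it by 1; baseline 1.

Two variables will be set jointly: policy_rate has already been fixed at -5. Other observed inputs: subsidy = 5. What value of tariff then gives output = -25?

tariff = 5

With policy_rate held at -5:
Substituting into the employment equation gives employment = -4*tariff - 1.
Substituting into the output equation gives output = -3*tariff - 10.
Solve -3*tariff - 10 = -25: tariff = (-25 + 10) / -3 = 5.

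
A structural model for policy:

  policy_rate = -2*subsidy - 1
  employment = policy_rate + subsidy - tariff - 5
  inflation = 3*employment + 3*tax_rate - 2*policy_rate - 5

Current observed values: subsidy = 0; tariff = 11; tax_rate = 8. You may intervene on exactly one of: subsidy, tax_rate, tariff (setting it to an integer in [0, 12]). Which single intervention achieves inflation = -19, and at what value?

set subsidy = 11

Intervening on subsidy: with other inputs at their observed values, inflation = subsidy - 30. Solving for -19 gives subsidy = 11, within [0, 12].
Intervening on tax_rate: inflation = 3*tax_rate - 54. Reaching -19 requires tax_rate = 35/3, not an integer.
Intervening on tariff: inflation = -3*tariff + 3. Reaching -19 requires tariff = 22/3, not an integer.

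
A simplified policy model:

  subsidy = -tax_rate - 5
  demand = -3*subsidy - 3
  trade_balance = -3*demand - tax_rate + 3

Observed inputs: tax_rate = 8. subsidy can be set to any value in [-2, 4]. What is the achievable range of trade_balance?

Intervening on subsidy fixes its value directly, overriding its dependence on tax_rate.
Substituting into the trade_balance equation gives trade_balance = 9*subsidy + 4.
Linear in subsidy, so extremes are at the endpoints: subsidy = -2 gives trade_balance = -14; subsidy = 4 gives trade_balance = 40.

-14 to 40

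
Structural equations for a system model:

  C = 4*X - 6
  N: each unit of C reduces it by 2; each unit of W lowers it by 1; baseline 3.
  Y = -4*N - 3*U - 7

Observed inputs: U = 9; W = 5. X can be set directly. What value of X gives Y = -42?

X = 1

Substituting into the N equation gives N = -8*X + 10.
So Y = 32*X - 74.
Solve 32*X - 74 = -42: X = (-42 + 74) / 32 = 1.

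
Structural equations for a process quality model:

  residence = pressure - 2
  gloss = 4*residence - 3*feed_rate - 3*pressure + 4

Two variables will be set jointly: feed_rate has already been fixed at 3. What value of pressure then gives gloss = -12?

pressure = 1

With feed_rate held at 3:
Substituting into the gloss equation gives gloss = pressure - 13.
Solve pressure - 13 = -12: pressure = (-12 + 13) / 1 = 1.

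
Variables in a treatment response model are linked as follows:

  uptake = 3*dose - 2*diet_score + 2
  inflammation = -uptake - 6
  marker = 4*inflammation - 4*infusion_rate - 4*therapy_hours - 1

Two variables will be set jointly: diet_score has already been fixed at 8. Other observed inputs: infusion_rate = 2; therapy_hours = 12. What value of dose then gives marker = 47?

dose = -6

With diet_score held at 8:
Substituting into the uptake equation gives uptake = 3*dose - 14.
inflammation becomes -3*dose + 8.
Substituting into the marker equation gives marker = -12*dose - 25.
Solve -12*dose - 25 = 47: dose = (47 + 25) / -12 = -6.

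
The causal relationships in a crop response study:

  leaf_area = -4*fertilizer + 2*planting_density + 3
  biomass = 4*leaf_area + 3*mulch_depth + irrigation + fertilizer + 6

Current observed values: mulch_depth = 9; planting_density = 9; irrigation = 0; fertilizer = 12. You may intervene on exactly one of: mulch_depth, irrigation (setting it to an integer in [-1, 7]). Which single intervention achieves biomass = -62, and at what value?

set irrigation = 1

Intervening on mulch_depth: biomass = 3*mulch_depth - 90. Reaching -62 requires mulch_depth = 28/3, not an integer.
Intervening on irrigation: with other inputs at their observed values, biomass = irrigation - 63. Solving for -62 gives irrigation = 1, within [-1, 7].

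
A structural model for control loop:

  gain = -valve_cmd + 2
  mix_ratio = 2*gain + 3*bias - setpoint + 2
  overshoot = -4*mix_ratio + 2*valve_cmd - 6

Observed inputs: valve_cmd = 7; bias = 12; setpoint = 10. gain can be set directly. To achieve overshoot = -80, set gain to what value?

gain = -3

Intervening on gain fixes its value directly, overriding its dependence on valve_cmd.
Substituting into the mix_ratio equation gives mix_ratio = 2*gain + 28.
Substituting into the overshoot equation gives overshoot = -8*gain - 104.
Solve -8*gain - 104 = -80: gain = (-80 + 104) / -8 = -3.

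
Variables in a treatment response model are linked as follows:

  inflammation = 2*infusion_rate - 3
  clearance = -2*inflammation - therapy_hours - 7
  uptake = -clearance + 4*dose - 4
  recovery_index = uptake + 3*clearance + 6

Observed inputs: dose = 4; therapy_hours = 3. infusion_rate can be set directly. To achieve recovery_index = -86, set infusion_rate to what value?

infusion_rate = 12

Substituting into the clearance equation gives clearance = -4*infusion_rate - 4.
So uptake = 4*infusion_rate + 16.
Substituting into the recovery_index equation gives recovery_index = -8*infusion_rate + 10.
Solve -8*infusion_rate + 10 = -86: infusion_rate = (-86 - 10) / -8 = 12.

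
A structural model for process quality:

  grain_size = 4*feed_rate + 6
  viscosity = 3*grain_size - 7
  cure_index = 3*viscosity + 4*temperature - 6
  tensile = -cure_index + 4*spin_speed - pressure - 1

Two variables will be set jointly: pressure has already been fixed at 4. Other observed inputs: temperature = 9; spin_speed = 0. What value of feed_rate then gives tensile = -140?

With pressure held at 4:
Substituting into the viscosity equation gives viscosity = 12*feed_rate + 11.
So cure_index = 36*feed_rate + 63.
This gives tensile = -36*feed_rate - 68.
Solve -36*feed_rate - 68 = -140: feed_rate = (-140 + 68) / -36 = 2.

feed_rate = 2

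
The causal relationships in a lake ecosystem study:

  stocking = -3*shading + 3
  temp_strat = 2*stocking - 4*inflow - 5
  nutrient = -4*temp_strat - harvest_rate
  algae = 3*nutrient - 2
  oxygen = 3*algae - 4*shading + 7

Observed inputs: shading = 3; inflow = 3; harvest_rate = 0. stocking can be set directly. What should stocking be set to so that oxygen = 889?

Intervening on stocking fixes its value directly, overriding its dependence on shading.
Substituting into the temp_strat equation gives temp_strat = 2*stocking - 17.
nutrient becomes -8*stocking + 68.
algae becomes -24*stocking + 202.
So oxygen = -72*stocking + 601.
Solve -72*stocking + 601 = 889: stocking = (889 - 601) / -72 = -4.

stocking = -4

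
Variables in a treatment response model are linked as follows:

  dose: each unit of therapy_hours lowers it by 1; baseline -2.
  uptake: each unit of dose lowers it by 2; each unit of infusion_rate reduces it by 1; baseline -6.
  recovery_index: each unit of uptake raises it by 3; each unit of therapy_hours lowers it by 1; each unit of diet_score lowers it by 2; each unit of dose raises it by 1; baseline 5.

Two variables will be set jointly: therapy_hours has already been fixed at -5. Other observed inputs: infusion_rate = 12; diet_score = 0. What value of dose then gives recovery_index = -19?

With therapy_hours held at -5:
Intervening on dose fixes its value directly, overriding its dependence on therapy_hours.
Substituting into the uptake equation gives uptake = -2*dose - 18.
Substituting into the recovery_index equation gives recovery_index = -5*dose - 44.
Solve -5*dose - 44 = -19: dose = (-19 + 44) / -5 = -5.

dose = -5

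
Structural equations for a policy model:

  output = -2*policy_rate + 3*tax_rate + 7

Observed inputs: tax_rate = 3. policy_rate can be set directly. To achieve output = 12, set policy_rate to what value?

policy_rate = 2

Substituting into the output equation gives output = -2*policy_rate + 16.
Solve -2*policy_rate + 16 = 12: policy_rate = (12 - 16) / -2 = 2.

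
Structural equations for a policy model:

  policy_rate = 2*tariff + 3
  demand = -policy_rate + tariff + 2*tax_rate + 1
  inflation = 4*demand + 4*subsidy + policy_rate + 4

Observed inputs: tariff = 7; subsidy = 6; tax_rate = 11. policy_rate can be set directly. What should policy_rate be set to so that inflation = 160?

policy_rate = -4

Intervening on policy_rate fixes its value directly, overriding its dependence on tariff.
Substituting into the demand equation gives demand = -policy_rate + 30.
Substituting into the inflation equation gives inflation = -3*policy_rate + 148.
Solve -3*policy_rate + 148 = 160: policy_rate = (160 - 148) / -3 = -4.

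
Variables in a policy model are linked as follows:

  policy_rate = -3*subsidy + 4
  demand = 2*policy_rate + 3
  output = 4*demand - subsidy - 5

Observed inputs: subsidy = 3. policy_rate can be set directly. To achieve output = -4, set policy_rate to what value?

Intervening on policy_rate fixes its value directly, overriding its dependence on subsidy.
Substituting into the output equation gives output = 8*policy_rate + 4.
Solve 8*policy_rate + 4 = -4: policy_rate = (-4 - 4) / 8 = -1.

policy_rate = -1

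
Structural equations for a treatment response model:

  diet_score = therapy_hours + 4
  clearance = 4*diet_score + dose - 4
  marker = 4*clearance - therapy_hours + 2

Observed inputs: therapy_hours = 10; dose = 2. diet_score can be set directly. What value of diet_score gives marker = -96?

Intervening on diet_score fixes its value directly, overriding its dependence on therapy_hours.
Substituting into the clearance equation gives clearance = 4*diet_score - 2.
Substituting into the marker equation gives marker = 16*diet_score - 16.
Solve 16*diet_score - 16 = -96: diet_score = (-96 + 16) / 16 = -5.

diet_score = -5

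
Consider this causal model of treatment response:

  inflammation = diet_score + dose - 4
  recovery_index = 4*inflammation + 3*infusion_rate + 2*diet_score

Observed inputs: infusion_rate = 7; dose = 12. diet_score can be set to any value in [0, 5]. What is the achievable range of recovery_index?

Substituting into the inflammation equation gives inflammation = diet_score + 8.
Substituting into the recovery_index equation gives recovery_index = 6*diet_score + 53.
Linear in diet_score, so extremes are at the endpoints: diet_score = 0 gives recovery_index = 53; diet_score = 5 gives recovery_index = 83.

53 to 83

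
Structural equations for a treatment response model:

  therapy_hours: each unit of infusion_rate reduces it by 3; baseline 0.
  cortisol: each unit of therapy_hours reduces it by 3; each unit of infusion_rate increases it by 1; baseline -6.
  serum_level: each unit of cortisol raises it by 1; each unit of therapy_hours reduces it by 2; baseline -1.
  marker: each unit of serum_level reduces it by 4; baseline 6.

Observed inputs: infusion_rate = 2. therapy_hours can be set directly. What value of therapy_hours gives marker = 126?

therapy_hours = 5

Intervening on therapy_hours fixes its value directly, overriding its dependence on infusion_rate.
Substituting into the cortisol equation gives cortisol = -3*therapy_hours - 4.
Substituting into the serum_level equation gives serum_level = -5*therapy_hours - 5.
Substituting into the marker equation gives marker = 20*therapy_hours + 26.
Solve 20*therapy_hours + 26 = 126: therapy_hours = (126 - 26) / 20 = 5.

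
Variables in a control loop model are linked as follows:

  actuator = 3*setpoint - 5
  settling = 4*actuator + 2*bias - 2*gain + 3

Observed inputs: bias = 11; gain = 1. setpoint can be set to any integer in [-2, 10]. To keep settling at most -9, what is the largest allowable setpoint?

setpoint = -1

Substituting into the settling equation gives settling = 12*setpoint + 3.
Require 12*setpoint + 3 ≤ -9, so setpoint ≤ -1.
The largest integer in [-2, 10] satisfying this is -1.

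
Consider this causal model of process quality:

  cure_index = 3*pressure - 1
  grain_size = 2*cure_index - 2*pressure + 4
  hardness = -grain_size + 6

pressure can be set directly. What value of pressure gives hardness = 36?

Substituting into the grain_size equation gives grain_size = 4*pressure + 2.
This gives hardness = -4*pressure + 4.
Solve -4*pressure + 4 = 36: pressure = (36 - 4) / -4 = -8.

pressure = -8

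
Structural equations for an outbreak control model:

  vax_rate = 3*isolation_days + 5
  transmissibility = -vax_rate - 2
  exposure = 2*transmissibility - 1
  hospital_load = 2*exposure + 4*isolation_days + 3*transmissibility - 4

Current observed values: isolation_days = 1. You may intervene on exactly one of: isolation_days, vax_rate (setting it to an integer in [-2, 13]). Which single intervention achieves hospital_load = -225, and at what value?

Intervening on isolation_days: with other inputs at their observed values, hospital_load = -17*isolation_days - 55. Solving for -225 gives isolation_days = 10, within [-2, 13].
Intervening on vax_rate: hospital_load = -7*vax_rate - 16. Reaching -225 requires vax_rate = 209/7, not an integer.

set isolation_days = 10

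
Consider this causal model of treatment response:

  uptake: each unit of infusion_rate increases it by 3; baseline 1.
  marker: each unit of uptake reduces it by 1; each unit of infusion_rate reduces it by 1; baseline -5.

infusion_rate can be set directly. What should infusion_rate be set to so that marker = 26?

infusion_rate = -8

Substituting into the marker equation gives marker = -4*infusion_rate - 6.
Solve -4*infusion_rate - 6 = 26: infusion_rate = (26 + 6) / -4 = -8.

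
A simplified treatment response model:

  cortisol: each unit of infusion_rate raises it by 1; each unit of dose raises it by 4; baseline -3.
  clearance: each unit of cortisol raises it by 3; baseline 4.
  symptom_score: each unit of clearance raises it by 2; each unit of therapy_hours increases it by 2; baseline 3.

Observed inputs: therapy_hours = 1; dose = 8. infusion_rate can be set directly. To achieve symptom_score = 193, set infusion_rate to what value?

Substituting into the cortisol equation gives cortisol = infusion_rate + 29.
Substituting into the clearance equation gives clearance = 3*infusion_rate + 91.
Substituting into the symptom_score equation gives symptom_score = 6*infusion_rate + 187.
Solve 6*infusion_rate + 187 = 193: infusion_rate = (193 - 187) / 6 = 1.

infusion_rate = 1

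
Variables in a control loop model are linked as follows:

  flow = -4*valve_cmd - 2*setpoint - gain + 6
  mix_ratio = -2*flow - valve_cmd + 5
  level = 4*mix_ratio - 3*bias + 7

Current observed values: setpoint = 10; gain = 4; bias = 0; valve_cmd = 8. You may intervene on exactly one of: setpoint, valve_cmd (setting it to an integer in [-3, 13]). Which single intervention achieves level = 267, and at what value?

set setpoint = 2

Intervening on setpoint: with other inputs at their observed values, level = 16*setpoint + 235. Solving for 267 gives setpoint = 2, within [-3, 13].
Intervening on valve_cmd: level = 28*valve_cmd + 171. Reaching 267 requires valve_cmd = 24/7, not an integer.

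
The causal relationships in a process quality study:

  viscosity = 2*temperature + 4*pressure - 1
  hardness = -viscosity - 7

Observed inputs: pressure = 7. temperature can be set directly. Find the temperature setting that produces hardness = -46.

Substituting into the viscosity equation gives viscosity = 2*temperature + 27.
Substituting into the hardness equation gives hardness = -2*temperature - 34.
Solve -2*temperature - 34 = -46: temperature = (-46 + 34) / -2 = 6.

temperature = 6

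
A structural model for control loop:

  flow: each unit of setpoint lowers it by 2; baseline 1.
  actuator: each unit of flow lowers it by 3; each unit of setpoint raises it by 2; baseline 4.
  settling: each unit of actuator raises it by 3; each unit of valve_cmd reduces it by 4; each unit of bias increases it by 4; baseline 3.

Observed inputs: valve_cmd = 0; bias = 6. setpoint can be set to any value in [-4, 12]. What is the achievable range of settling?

-66 to 318

Substituting into the actuator equation gives actuator = 8*setpoint + 1.
Substituting into the settling equation gives settling = 24*setpoint + 30.
Linear in setpoint, so extremes are at the endpoints: setpoint = -4 gives settling = -66; setpoint = 12 gives settling = 318.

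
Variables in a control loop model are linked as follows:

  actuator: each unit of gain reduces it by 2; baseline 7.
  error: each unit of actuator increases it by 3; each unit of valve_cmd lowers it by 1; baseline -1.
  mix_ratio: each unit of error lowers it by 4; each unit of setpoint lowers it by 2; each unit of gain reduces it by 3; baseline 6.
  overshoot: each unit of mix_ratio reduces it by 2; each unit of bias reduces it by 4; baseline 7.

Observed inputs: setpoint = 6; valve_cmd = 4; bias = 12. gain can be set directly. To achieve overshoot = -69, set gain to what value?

gain = 4

Substituting into the error equation gives error = -6*gain + 16.
Substituting into the mix_ratio equation gives mix_ratio = 21*gain - 70.
Substituting into the overshoot equation gives overshoot = -42*gain + 99.
Solve -42*gain + 99 = -69: gain = (-69 - 99) / -42 = 4.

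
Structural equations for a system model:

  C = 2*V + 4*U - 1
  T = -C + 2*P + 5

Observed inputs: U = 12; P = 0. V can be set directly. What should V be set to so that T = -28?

V = -7

Substituting into the C equation gives C = 2*V + 47.
T becomes -2*V - 42.
Solve -2*V - 42 = -28: V = (-28 + 42) / -2 = -7.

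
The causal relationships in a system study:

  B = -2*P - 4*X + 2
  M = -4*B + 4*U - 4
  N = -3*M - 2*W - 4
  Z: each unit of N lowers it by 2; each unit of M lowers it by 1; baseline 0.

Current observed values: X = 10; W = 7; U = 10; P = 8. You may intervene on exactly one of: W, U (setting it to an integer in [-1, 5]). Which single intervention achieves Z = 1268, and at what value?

Intervening on W: with other inputs at their observed values, Z = 4*W + 1268. Solving for 1268 gives W = 0, within [-1, 5].
Intervening on U: Z = 20*U + 1096. Reaching 1268 requires U = 43/5, not an integer.

set W = 0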